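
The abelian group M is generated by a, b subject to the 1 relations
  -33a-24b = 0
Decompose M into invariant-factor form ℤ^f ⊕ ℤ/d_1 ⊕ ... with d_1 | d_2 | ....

Answer: M ≅ ℤ^1 ⊕ ℤ/3

Derivation:
rank_ℚ(R)=1; free=2−1=1
SNF(R) diag = [3] → torsion [3]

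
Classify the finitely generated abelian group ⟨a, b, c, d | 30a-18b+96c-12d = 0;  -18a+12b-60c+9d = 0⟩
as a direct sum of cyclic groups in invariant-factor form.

Answer: M ≅ ℤ^2 ⊕ ℤ/3 ⊕ ℤ/6

Derivation:
rank_ℚ(R)=2; free=4−2=2
SNF(R) diag = [3, 6] → torsion [3, 6]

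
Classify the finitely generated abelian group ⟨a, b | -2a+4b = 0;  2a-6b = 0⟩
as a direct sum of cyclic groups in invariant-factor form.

Answer: M ≅ ℤ/2 ⊕ ℤ/2

Derivation:
rank_ℚ(R)=2; free=2−2=0
SNF(R) diag = [2, 2] → torsion [2, 2]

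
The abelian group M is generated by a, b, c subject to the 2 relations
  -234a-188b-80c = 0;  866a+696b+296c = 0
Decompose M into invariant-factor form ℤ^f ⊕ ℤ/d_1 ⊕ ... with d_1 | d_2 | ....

rank_ℚ(R)=2; free=3−2=1
SNF(R) diag = [2, 4] → torsion [2, 4]

Answer: M ≅ ℤ^1 ⊕ ℤ/2 ⊕ ℤ/4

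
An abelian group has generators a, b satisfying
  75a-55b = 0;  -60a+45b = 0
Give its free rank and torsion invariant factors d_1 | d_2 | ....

rank_ℚ(R)=2; free=2−2=0
SNF(R) diag = [5, 15] → torsion [5, 15]

Answer: M ≅ ℤ/5 ⊕ ℤ/15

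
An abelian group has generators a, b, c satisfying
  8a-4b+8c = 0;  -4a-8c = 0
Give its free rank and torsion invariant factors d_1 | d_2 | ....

rank_ℚ(R)=2; free=3−2=1
SNF(R) diag = [4, 4] → torsion [4, 4]

Answer: M ≅ ℤ^1 ⊕ ℤ/4 ⊕ ℤ/4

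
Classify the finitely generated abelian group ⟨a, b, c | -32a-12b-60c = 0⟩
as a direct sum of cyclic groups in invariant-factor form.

rank_ℚ(R)=1; free=3−1=2
SNF(R) diag = [4] → torsion [4]

Answer: M ≅ ℤ^2 ⊕ ℤ/4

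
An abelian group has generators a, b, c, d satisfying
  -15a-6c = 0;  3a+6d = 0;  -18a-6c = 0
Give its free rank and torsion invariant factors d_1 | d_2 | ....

rank_ℚ(R)=3; free=4−3=1
SNF(R) diag = [3, 6, 6] → torsion [3, 6, 6]

Answer: M ≅ ℤ^1 ⊕ ℤ/3 ⊕ ℤ/6 ⊕ ℤ/6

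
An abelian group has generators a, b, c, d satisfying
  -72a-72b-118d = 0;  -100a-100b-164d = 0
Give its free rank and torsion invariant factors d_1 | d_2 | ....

Answer: M ≅ ℤ^2 ⊕ ℤ/2 ⊕ ℤ/4

Derivation:
rank_ℚ(R)=2; free=4−2=2
SNF(R) diag = [2, 4] → torsion [2, 4]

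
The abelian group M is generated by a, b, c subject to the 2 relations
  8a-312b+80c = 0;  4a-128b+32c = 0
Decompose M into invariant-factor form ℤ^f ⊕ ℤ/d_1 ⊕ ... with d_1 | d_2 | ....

Answer: M ≅ ℤ^1 ⊕ ℤ/4 ⊕ ℤ/8

Derivation:
rank_ℚ(R)=2; free=3−2=1
SNF(R) diag = [4, 8] → torsion [4, 8]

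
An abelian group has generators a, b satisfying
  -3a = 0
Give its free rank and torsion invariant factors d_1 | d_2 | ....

rank_ℚ(R)=1; free=2−1=1
SNF(R) diag = [3] → torsion [3]

Answer: M ≅ ℤ^1 ⊕ ℤ/3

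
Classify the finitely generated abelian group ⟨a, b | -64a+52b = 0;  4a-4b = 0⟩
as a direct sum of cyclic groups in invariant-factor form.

Answer: M ≅ ℤ/4 ⊕ ℤ/12

Derivation:
rank_ℚ(R)=2; free=2−2=0
SNF(R) diag = [4, 12] → torsion [4, 12]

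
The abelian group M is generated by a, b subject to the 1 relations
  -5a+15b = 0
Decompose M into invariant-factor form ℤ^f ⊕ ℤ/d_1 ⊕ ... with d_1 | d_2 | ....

rank_ℚ(R)=1; free=2−1=1
SNF(R) diag = [5] → torsion [5]

Answer: M ≅ ℤ^1 ⊕ ℤ/5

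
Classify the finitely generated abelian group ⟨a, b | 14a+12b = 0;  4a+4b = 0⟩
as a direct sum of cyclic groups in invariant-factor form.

rank_ℚ(R)=2; free=2−2=0
SNF(R) diag = [2, 4] → torsion [2, 4]

Answer: M ≅ ℤ/2 ⊕ ℤ/4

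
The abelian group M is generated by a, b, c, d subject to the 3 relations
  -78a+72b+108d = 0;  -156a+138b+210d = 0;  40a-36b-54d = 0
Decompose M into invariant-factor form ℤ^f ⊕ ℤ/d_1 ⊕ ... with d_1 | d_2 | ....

rank_ℚ(R)=3; free=4−3=1
SNF(R) diag = [2, 6, 18] → torsion [2, 6, 18]

Answer: M ≅ ℤ^1 ⊕ ℤ/2 ⊕ ℤ/6 ⊕ ℤ/18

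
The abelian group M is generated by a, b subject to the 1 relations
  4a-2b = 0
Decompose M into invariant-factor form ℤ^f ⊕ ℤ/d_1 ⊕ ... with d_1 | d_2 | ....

Answer: M ≅ ℤ^1 ⊕ ℤ/2

Derivation:
rank_ℚ(R)=1; free=2−1=1
SNF(R) diag = [2] → torsion [2]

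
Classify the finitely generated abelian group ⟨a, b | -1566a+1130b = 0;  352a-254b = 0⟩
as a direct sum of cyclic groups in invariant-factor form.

Answer: M ≅ ℤ/2 ⊕ ℤ/2

Derivation:
rank_ℚ(R)=2; free=2−2=0
SNF(R) diag = [2, 2] → torsion [2, 2]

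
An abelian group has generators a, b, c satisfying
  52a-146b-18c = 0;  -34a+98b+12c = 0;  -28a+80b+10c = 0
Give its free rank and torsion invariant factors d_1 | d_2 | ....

Answer: M ≅ ℤ/2 ⊕ ℤ/2 ⊕ ℤ/6

Derivation:
rank_ℚ(R)=3; free=3−3=0
SNF(R) diag = [2, 2, 6] → torsion [2, 2, 6]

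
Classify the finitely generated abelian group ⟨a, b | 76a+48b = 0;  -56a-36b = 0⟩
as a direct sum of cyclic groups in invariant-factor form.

Answer: M ≅ ℤ/4 ⊕ ℤ/12

Derivation:
rank_ℚ(R)=2; free=2−2=0
SNF(R) diag = [4, 12] → torsion [4, 12]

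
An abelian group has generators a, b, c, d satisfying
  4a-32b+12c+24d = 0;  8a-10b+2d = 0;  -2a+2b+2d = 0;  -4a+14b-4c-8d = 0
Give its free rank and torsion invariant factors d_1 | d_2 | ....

Answer: M ≅ ℤ/2 ⊕ ℤ/2 ⊕ ℤ/2 ⊕ ℤ/4

Derivation:
rank_ℚ(R)=4; free=4−4=0
SNF(R) diag = [2, 2, 2, 4] → torsion [2, 2, 2, 4]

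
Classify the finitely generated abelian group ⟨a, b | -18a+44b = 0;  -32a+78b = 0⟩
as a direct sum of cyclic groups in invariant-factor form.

Answer: M ≅ ℤ/2 ⊕ ℤ/2

Derivation:
rank_ℚ(R)=2; free=2−2=0
SNF(R) diag = [2, 2] → torsion [2, 2]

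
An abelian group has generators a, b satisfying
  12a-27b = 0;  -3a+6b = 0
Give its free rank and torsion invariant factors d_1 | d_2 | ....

Answer: M ≅ ℤ/3 ⊕ ℤ/3

Derivation:
rank_ℚ(R)=2; free=2−2=0
SNF(R) diag = [3, 3] → torsion [3, 3]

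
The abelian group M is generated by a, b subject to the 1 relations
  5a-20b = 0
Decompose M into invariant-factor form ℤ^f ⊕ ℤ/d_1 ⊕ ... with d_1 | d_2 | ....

Answer: M ≅ ℤ^1 ⊕ ℤ/5

Derivation:
rank_ℚ(R)=1; free=2−1=1
SNF(R) diag = [5] → torsion [5]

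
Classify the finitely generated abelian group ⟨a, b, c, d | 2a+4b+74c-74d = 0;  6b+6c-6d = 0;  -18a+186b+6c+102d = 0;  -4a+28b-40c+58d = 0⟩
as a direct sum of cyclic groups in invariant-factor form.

rank_ℚ(R)=4; free=4−4=0
SNF(R) diag = [2, 6, 18, 18] → torsion [2, 6, 18, 18]

Answer: M ≅ ℤ/2 ⊕ ℤ/6 ⊕ ℤ/18 ⊕ ℤ/18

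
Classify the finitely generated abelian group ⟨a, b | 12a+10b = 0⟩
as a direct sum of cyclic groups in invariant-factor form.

rank_ℚ(R)=1; free=2−1=1
SNF(R) diag = [2] → torsion [2]

Answer: M ≅ ℤ^1 ⊕ ℤ/2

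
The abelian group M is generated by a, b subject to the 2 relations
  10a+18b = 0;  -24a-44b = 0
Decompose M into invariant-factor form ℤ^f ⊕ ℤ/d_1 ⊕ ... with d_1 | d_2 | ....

Answer: M ≅ ℤ/2 ⊕ ℤ/4

Derivation:
rank_ℚ(R)=2; free=2−2=0
SNF(R) diag = [2, 4] → torsion [2, 4]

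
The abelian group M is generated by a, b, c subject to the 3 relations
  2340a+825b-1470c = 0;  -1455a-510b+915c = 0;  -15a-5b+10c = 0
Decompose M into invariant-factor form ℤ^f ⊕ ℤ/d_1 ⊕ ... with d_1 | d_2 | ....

Answer: M ≅ ℤ/5 ⊕ ℤ/15 ⊕ ℤ/45

Derivation:
rank_ℚ(R)=3; free=3−3=0
SNF(R) diag = [5, 15, 45] → torsion [5, 15, 45]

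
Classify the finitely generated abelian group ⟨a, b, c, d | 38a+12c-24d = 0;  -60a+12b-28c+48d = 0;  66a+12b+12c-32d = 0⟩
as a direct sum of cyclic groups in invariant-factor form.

Answer: M ≅ ℤ^1 ⊕ ℤ/2 ⊕ ℤ/4 ⊕ ℤ/4

Derivation:
rank_ℚ(R)=3; free=4−3=1
SNF(R) diag = [2, 4, 4] → torsion [2, 4, 4]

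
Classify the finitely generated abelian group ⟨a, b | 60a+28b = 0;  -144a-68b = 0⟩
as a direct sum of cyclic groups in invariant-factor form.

rank_ℚ(R)=2; free=2−2=0
SNF(R) diag = [4, 12] → torsion [4, 12]

Answer: M ≅ ℤ/4 ⊕ ℤ/12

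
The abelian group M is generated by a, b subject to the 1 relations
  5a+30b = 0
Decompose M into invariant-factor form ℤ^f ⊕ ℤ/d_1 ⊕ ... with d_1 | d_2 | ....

rank_ℚ(R)=1; free=2−1=1
SNF(R) diag = [5] → torsion [5]

Answer: M ≅ ℤ^1 ⊕ ℤ/5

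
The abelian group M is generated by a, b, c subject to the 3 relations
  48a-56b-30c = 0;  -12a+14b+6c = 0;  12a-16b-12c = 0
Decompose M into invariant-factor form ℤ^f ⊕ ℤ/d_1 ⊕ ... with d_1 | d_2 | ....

rank_ℚ(R)=3; free=3−3=0
SNF(R) diag = [2, 6, 12] → torsion [2, 6, 12]

Answer: M ≅ ℤ/2 ⊕ ℤ/6 ⊕ ℤ/12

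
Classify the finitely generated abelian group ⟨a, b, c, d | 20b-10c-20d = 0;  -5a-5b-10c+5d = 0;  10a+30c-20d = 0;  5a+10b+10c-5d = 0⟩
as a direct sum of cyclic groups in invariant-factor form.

rank_ℚ(R)=4; free=4−4=0
SNF(R) diag = [5, 5, 10, 30] → torsion [5, 5, 10, 30]

Answer: M ≅ ℤ/5 ⊕ ℤ/5 ⊕ ℤ/10 ⊕ ℤ/30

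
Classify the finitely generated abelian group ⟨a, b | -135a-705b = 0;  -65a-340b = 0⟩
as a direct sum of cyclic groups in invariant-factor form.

Answer: M ≅ ℤ/5 ⊕ ℤ/15

Derivation:
rank_ℚ(R)=2; free=2−2=0
SNF(R) diag = [5, 15] → torsion [5, 15]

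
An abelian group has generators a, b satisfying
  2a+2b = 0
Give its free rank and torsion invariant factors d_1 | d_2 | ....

Answer: M ≅ ℤ^1 ⊕ ℤ/2

Derivation:
rank_ℚ(R)=1; free=2−1=1
SNF(R) diag = [2] → torsion [2]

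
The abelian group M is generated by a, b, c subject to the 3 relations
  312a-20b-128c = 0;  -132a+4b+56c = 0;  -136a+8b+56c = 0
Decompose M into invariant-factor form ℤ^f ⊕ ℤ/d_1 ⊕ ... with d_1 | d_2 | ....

Answer: M ≅ ℤ/4 ⊕ ℤ/4 ⊕ ℤ/8

Derivation:
rank_ℚ(R)=3; free=3−3=0
SNF(R) diag = [4, 4, 8] → torsion [4, 4, 8]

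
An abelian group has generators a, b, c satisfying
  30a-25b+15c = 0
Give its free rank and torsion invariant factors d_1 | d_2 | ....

Answer: M ≅ ℤ^2 ⊕ ℤ/5

Derivation:
rank_ℚ(R)=1; free=3−1=2
SNF(R) diag = [5] → torsion [5]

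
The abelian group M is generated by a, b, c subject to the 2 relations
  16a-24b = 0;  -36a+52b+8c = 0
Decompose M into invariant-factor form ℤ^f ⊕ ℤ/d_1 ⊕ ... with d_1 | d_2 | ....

rank_ℚ(R)=2; free=3−2=1
SNF(R) diag = [4, 8] → torsion [4, 8]

Answer: M ≅ ℤ^1 ⊕ ℤ/4 ⊕ ℤ/8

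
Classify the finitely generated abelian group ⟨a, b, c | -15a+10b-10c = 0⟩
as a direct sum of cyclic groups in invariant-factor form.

Answer: M ≅ ℤ^2 ⊕ ℤ/5

Derivation:
rank_ℚ(R)=1; free=3−1=2
SNF(R) diag = [5] → torsion [5]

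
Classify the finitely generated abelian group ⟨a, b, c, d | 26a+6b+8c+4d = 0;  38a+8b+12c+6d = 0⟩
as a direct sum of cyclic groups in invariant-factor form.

Answer: M ≅ ℤ^2 ⊕ ℤ/2 ⊕ ℤ/2

Derivation:
rank_ℚ(R)=2; free=4−2=2
SNF(R) diag = [2, 2] → torsion [2, 2]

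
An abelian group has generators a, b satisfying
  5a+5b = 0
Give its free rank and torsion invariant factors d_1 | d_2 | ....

Answer: M ≅ ℤ^1 ⊕ ℤ/5

Derivation:
rank_ℚ(R)=1; free=2−1=1
SNF(R) diag = [5] → torsion [5]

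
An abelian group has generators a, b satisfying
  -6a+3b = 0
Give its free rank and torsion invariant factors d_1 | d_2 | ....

rank_ℚ(R)=1; free=2−1=1
SNF(R) diag = [3] → torsion [3]

Answer: M ≅ ℤ^1 ⊕ ℤ/3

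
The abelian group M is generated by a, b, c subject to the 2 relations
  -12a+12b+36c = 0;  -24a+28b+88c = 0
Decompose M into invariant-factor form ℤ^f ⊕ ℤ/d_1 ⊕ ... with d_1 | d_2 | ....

rank_ℚ(R)=2; free=3−2=1
SNF(R) diag = [4, 12] → torsion [4, 12]

Answer: M ≅ ℤ^1 ⊕ ℤ/4 ⊕ ℤ/12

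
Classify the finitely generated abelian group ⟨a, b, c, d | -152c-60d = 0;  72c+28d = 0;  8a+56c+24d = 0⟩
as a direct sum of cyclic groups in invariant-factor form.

rank_ℚ(R)=3; free=4−3=1
SNF(R) diag = [4, 8, 16] → torsion [4, 8, 16]

Answer: M ≅ ℤ^1 ⊕ ℤ/4 ⊕ ℤ/8 ⊕ ℤ/16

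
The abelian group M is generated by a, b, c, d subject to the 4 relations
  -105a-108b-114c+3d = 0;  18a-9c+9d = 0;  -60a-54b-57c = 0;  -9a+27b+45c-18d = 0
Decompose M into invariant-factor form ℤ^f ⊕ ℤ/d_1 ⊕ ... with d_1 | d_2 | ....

Answer: M ≅ ℤ/3 ⊕ ℤ/3 ⊕ ℤ/9 ⊕ ℤ/27

Derivation:
rank_ℚ(R)=4; free=4−4=0
SNF(R) diag = [3, 3, 9, 27] → torsion [3, 3, 9, 27]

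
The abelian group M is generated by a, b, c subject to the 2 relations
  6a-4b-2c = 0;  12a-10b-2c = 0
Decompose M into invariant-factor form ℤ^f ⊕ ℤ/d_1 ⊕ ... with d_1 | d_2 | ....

Answer: M ≅ ℤ^1 ⊕ ℤ/2 ⊕ ℤ/6

Derivation:
rank_ℚ(R)=2; free=3−2=1
SNF(R) diag = [2, 6] → torsion [2, 6]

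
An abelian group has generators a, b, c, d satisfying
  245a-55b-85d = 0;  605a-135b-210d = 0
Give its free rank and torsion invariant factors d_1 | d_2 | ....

Answer: M ≅ ℤ^2 ⊕ ℤ/5 ⊕ ℤ/5

Derivation:
rank_ℚ(R)=2; free=4−2=2
SNF(R) diag = [5, 5] → torsion [5, 5]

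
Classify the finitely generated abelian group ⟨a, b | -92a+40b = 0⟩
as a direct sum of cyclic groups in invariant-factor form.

Answer: M ≅ ℤ^1 ⊕ ℤ/4

Derivation:
rank_ℚ(R)=1; free=2−1=1
SNF(R) diag = [4] → torsion [4]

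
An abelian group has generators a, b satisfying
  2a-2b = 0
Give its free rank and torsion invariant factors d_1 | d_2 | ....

Answer: M ≅ ℤ^1 ⊕ ℤ/2

Derivation:
rank_ℚ(R)=1; free=2−1=1
SNF(R) diag = [2] → torsion [2]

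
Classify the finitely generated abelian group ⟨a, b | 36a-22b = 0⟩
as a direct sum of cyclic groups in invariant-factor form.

rank_ℚ(R)=1; free=2−1=1
SNF(R) diag = [2] → torsion [2]

Answer: M ≅ ℤ^1 ⊕ ℤ/2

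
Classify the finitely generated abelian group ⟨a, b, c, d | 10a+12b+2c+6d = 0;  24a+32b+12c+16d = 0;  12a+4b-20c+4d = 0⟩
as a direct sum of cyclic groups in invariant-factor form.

rank_ℚ(R)=3; free=4−3=1
SNF(R) diag = [2, 4, 4] → torsion [2, 4, 4]

Answer: M ≅ ℤ^1 ⊕ ℤ/2 ⊕ ℤ/4 ⊕ ℤ/4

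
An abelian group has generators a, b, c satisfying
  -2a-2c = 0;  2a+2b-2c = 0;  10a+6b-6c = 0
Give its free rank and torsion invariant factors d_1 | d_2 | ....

rank_ℚ(R)=3; free=3−3=0
SNF(R) diag = [2, 2, 4] → torsion [2, 2, 4]

Answer: M ≅ ℤ/2 ⊕ ℤ/2 ⊕ ℤ/4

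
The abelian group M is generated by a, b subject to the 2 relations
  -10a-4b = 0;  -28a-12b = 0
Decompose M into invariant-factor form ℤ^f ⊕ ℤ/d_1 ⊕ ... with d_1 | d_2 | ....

Answer: M ≅ ℤ/2 ⊕ ℤ/4

Derivation:
rank_ℚ(R)=2; free=2−2=0
SNF(R) diag = [2, 4] → torsion [2, 4]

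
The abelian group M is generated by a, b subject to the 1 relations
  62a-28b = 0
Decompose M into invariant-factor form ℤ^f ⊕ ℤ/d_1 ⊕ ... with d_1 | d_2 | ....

rank_ℚ(R)=1; free=2−1=1
SNF(R) diag = [2] → torsion [2]

Answer: M ≅ ℤ^1 ⊕ ℤ/2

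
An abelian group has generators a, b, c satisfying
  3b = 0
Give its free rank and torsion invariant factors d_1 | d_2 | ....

rank_ℚ(R)=1; free=3−1=2
SNF(R) diag = [3] → torsion [3]

Answer: M ≅ ℤ^2 ⊕ ℤ/3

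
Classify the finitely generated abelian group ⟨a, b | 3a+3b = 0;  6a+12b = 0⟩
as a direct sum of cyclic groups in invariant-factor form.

Answer: M ≅ ℤ/3 ⊕ ℤ/6

Derivation:
rank_ℚ(R)=2; free=2−2=0
SNF(R) diag = [3, 6] → torsion [3, 6]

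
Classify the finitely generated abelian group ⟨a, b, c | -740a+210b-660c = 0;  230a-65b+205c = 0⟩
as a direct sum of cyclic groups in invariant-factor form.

Answer: M ≅ ℤ^1 ⊕ ℤ/5 ⊕ ℤ/10

Derivation:
rank_ℚ(R)=2; free=3−2=1
SNF(R) diag = [5, 10] → torsion [5, 10]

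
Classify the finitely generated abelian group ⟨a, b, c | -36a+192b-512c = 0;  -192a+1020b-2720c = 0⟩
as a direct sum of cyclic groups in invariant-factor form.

Answer: M ≅ ℤ^1 ⊕ ℤ/4 ⊕ ℤ/12

Derivation:
rank_ℚ(R)=2; free=3−2=1
SNF(R) diag = [4, 12] → torsion [4, 12]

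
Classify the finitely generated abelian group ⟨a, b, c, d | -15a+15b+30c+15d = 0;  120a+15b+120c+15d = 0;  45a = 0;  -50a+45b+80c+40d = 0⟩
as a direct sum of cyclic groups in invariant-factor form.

Answer: M ≅ ℤ/5 ⊕ ℤ/15 ⊕ ℤ/45 ⊕ ℤ/90

Derivation:
rank_ℚ(R)=4; free=4−4=0
SNF(R) diag = [5, 15, 45, 90] → torsion [5, 15, 45, 90]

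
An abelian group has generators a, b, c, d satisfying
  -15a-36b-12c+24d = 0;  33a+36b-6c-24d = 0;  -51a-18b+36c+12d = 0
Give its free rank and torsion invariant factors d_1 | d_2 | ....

Answer: M ≅ ℤ^1 ⊕ ℤ/3 ⊕ ℤ/6 ⊕ ℤ/18

Derivation:
rank_ℚ(R)=3; free=4−3=1
SNF(R) diag = [3, 6, 18] → torsion [3, 6, 18]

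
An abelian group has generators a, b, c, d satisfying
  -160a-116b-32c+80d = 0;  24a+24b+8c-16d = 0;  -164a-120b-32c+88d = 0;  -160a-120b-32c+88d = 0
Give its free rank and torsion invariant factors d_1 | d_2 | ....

rank_ℚ(R)=4; free=4−4=0
SNF(R) diag = [4, 4, 8, 24] → torsion [4, 4, 8, 24]

Answer: M ≅ ℤ/4 ⊕ ℤ/4 ⊕ ℤ/8 ⊕ ℤ/24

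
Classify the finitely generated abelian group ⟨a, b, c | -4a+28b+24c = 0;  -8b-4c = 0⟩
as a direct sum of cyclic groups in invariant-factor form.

Answer: M ≅ ℤ^1 ⊕ ℤ/4 ⊕ ℤ/4

Derivation:
rank_ℚ(R)=2; free=3−2=1
SNF(R) diag = [4, 4] → torsion [4, 4]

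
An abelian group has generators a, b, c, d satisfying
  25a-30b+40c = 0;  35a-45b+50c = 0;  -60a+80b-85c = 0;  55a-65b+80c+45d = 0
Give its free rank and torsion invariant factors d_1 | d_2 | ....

Answer: M ≅ ℤ/5 ⊕ ℤ/5 ⊕ ℤ/15 ⊕ ℤ/45

Derivation:
rank_ℚ(R)=4; free=4−4=0
SNF(R) diag = [5, 5, 15, 45] → torsion [5, 5, 15, 45]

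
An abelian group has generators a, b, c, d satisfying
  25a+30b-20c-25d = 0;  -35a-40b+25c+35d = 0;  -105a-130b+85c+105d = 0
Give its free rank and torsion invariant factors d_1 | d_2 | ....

Answer: M ≅ ℤ^1 ⊕ ℤ/5 ⊕ ℤ/5 ⊕ ℤ/10

Derivation:
rank_ℚ(R)=3; free=4−3=1
SNF(R) diag = [5, 5, 10] → torsion [5, 5, 10]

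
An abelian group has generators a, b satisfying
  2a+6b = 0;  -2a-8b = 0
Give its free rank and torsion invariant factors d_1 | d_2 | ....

rank_ℚ(R)=2; free=2−2=0
SNF(R) diag = [2, 2] → torsion [2, 2]

Answer: M ≅ ℤ/2 ⊕ ℤ/2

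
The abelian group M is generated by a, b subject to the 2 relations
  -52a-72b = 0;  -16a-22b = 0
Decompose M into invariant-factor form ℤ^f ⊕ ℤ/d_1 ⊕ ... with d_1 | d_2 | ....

rank_ℚ(R)=2; free=2−2=0
SNF(R) diag = [2, 4] → torsion [2, 4]

Answer: M ≅ ℤ/2 ⊕ ℤ/4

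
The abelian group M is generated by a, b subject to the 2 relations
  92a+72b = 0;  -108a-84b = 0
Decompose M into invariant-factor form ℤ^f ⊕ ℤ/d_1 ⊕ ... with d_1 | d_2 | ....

rank_ℚ(R)=2; free=2−2=0
SNF(R) diag = [4, 12] → torsion [4, 12]

Answer: M ≅ ℤ/4 ⊕ ℤ/12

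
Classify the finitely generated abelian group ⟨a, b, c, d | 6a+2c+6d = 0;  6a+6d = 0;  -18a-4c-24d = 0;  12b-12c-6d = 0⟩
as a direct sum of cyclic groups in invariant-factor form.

Answer: M ≅ ℤ/2 ⊕ ℤ/6 ⊕ ℤ/6 ⊕ ℤ/12

Derivation:
rank_ℚ(R)=4; free=4−4=0
SNF(R) diag = [2, 6, 6, 12] → torsion [2, 6, 6, 12]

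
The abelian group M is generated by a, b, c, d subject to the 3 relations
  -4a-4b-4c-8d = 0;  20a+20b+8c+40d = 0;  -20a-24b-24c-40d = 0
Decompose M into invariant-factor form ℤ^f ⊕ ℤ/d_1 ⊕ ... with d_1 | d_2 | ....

Answer: M ≅ ℤ^1 ⊕ ℤ/4 ⊕ ℤ/4 ⊕ ℤ/12

Derivation:
rank_ℚ(R)=3; free=4−3=1
SNF(R) diag = [4, 4, 12] → torsion [4, 4, 12]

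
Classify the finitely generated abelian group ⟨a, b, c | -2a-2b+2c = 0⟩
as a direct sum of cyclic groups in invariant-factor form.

Answer: M ≅ ℤ^2 ⊕ ℤ/2

Derivation:
rank_ℚ(R)=1; free=3−1=2
SNF(R) diag = [2] → torsion [2]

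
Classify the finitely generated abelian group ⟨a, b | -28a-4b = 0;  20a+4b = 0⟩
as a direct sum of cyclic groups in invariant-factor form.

rank_ℚ(R)=2; free=2−2=0
SNF(R) diag = [4, 8] → torsion [4, 8]

Answer: M ≅ ℤ/4 ⊕ ℤ/8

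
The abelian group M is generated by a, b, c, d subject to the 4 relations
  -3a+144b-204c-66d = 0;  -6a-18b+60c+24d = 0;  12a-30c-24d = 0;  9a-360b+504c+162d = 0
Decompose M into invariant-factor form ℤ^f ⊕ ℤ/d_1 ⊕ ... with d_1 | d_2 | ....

rank_ℚ(R)=4; free=4−4=0
SNF(R) diag = [3, 6, 18, 36] → torsion [3, 6, 18, 36]

Answer: M ≅ ℤ/3 ⊕ ℤ/6 ⊕ ℤ/18 ⊕ ℤ/36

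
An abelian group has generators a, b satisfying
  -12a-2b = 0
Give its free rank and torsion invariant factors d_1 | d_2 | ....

rank_ℚ(R)=1; free=2−1=1
SNF(R) diag = [2] → torsion [2]

Answer: M ≅ ℤ^1 ⊕ ℤ/2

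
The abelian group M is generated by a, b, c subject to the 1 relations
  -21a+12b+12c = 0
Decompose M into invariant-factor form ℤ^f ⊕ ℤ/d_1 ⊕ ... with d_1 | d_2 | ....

Answer: M ≅ ℤ^2 ⊕ ℤ/3

Derivation:
rank_ℚ(R)=1; free=3−1=2
SNF(R) diag = [3] → torsion [3]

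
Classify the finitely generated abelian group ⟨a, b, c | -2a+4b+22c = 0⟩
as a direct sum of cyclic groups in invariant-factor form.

Answer: M ≅ ℤ^2 ⊕ ℤ/2

Derivation:
rank_ℚ(R)=1; free=3−1=2
SNF(R) diag = [2] → torsion [2]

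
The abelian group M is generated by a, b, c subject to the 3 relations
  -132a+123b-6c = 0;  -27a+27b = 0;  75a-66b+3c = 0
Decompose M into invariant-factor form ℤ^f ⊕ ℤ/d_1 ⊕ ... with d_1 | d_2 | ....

rank_ℚ(R)=3; free=3−3=0
SNF(R) diag = [3, 9, 27] → torsion [3, 9, 27]

Answer: M ≅ ℤ/3 ⊕ ℤ/9 ⊕ ℤ/27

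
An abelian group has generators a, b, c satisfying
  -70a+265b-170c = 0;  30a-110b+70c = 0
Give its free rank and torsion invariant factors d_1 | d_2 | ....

Answer: M ≅ ℤ^1 ⊕ ℤ/5 ⊕ ℤ/10

Derivation:
rank_ℚ(R)=2; free=3−2=1
SNF(R) diag = [5, 10] → torsion [5, 10]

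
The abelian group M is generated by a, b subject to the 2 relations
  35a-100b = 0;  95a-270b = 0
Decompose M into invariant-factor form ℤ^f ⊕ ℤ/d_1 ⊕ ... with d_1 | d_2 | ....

Answer: M ≅ ℤ/5 ⊕ ℤ/10

Derivation:
rank_ℚ(R)=2; free=2−2=0
SNF(R) diag = [5, 10] → torsion [5, 10]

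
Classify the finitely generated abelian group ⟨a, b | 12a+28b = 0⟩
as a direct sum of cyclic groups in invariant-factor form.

Answer: M ≅ ℤ^1 ⊕ ℤ/4

Derivation:
rank_ℚ(R)=1; free=2−1=1
SNF(R) diag = [4] → torsion [4]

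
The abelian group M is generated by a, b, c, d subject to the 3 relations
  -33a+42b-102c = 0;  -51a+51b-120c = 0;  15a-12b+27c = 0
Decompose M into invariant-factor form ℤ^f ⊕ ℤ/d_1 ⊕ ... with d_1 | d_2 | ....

rank_ℚ(R)=3; free=4−3=1
SNF(R) diag = [3, 3, 9] → torsion [3, 3, 9]

Answer: M ≅ ℤ^1 ⊕ ℤ/3 ⊕ ℤ/3 ⊕ ℤ/9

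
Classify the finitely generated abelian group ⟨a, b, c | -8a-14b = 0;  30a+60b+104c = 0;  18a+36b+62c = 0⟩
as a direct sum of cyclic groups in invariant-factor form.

rank_ℚ(R)=3; free=3−3=0
SNF(R) diag = [2, 2, 6] → torsion [2, 2, 6]

Answer: M ≅ ℤ/2 ⊕ ℤ/2 ⊕ ℤ/6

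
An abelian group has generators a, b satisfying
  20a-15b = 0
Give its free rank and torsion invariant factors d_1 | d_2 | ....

Answer: M ≅ ℤ^1 ⊕ ℤ/5

Derivation:
rank_ℚ(R)=1; free=2−1=1
SNF(R) diag = [5] → torsion [5]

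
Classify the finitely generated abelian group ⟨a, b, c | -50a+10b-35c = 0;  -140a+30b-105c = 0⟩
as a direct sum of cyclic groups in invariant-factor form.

Answer: M ≅ ℤ^1 ⊕ ℤ/5 ⊕ ℤ/10

Derivation:
rank_ℚ(R)=2; free=3−2=1
SNF(R) diag = [5, 10] → torsion [5, 10]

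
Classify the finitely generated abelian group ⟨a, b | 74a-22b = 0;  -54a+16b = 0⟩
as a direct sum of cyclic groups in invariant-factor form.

rank_ℚ(R)=2; free=2−2=0
SNF(R) diag = [2, 2] → torsion [2, 2]

Answer: M ≅ ℤ/2 ⊕ ℤ/2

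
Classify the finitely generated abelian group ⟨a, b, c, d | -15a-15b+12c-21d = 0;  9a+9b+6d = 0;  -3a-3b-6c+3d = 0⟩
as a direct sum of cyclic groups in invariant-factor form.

Answer: M ≅ ℤ^1 ⊕ ℤ/3 ⊕ ℤ/3 ⊕ ℤ/6

Derivation:
rank_ℚ(R)=3; free=4−3=1
SNF(R) diag = [3, 3, 6] → torsion [3, 3, 6]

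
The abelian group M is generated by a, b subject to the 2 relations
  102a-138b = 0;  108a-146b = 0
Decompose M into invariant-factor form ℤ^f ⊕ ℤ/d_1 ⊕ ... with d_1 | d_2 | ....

rank_ℚ(R)=2; free=2−2=0
SNF(R) diag = [2, 6] → torsion [2, 6]

Answer: M ≅ ℤ/2 ⊕ ℤ/6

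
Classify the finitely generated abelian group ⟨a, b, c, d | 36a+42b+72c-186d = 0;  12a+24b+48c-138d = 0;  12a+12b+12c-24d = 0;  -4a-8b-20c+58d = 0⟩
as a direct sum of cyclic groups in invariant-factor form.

rank_ℚ(R)=4; free=4−4=0
SNF(R) diag = [2, 6, 12, 12] → torsion [2, 6, 12, 12]

Answer: M ≅ ℤ/2 ⊕ ℤ/6 ⊕ ℤ/12 ⊕ ℤ/12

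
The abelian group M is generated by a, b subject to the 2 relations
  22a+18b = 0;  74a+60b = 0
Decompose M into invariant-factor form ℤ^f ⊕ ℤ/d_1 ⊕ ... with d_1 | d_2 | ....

Answer: M ≅ ℤ/2 ⊕ ℤ/6

Derivation:
rank_ℚ(R)=2; free=2−2=0
SNF(R) diag = [2, 6] → torsion [2, 6]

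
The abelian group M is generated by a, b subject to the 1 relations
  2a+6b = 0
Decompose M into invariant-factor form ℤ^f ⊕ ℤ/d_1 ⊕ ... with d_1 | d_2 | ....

rank_ℚ(R)=1; free=2−1=1
SNF(R) diag = [2] → torsion [2]

Answer: M ≅ ℤ^1 ⊕ ℤ/2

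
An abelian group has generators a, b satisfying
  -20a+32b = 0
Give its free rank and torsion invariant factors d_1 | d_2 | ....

rank_ℚ(R)=1; free=2−1=1
SNF(R) diag = [4] → torsion [4]

Answer: M ≅ ℤ^1 ⊕ ℤ/4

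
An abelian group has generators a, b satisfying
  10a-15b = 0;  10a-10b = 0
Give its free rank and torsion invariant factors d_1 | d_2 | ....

rank_ℚ(R)=2; free=2−2=0
SNF(R) diag = [5, 10] → torsion [5, 10]

Answer: M ≅ ℤ/5 ⊕ ℤ/10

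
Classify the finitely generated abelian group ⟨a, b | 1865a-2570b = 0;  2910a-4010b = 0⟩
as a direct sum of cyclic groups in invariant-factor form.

rank_ℚ(R)=2; free=2−2=0
SNF(R) diag = [5, 10] → torsion [5, 10]

Answer: M ≅ ℤ/5 ⊕ ℤ/10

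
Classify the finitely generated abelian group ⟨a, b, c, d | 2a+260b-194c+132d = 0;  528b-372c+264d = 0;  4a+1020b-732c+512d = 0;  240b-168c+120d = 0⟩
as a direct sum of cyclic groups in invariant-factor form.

rank_ℚ(R)=4; free=4−4=0
SNF(R) diag = [2, 4, 12, 24] → torsion [2, 4, 12, 24]

Answer: M ≅ ℤ/2 ⊕ ℤ/4 ⊕ ℤ/12 ⊕ ℤ/24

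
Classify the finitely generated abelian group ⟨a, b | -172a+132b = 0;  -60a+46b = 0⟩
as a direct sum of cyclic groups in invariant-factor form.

Answer: M ≅ ℤ/2 ⊕ ℤ/4

Derivation:
rank_ℚ(R)=2; free=2−2=0
SNF(R) diag = [2, 4] → torsion [2, 4]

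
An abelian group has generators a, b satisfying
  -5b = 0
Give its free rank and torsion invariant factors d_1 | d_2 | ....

Answer: M ≅ ℤ^1 ⊕ ℤ/5

Derivation:
rank_ℚ(R)=1; free=2−1=1
SNF(R) diag = [5] → torsion [5]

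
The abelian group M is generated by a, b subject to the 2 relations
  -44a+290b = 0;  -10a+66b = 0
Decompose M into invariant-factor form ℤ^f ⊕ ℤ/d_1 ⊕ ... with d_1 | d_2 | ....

Answer: M ≅ ℤ/2 ⊕ ℤ/2

Derivation:
rank_ℚ(R)=2; free=2−2=0
SNF(R) diag = [2, 2] → torsion [2, 2]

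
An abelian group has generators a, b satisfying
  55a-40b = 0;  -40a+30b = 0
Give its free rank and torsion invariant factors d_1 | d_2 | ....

Answer: M ≅ ℤ/5 ⊕ ℤ/10

Derivation:
rank_ℚ(R)=2; free=2−2=0
SNF(R) diag = [5, 10] → torsion [5, 10]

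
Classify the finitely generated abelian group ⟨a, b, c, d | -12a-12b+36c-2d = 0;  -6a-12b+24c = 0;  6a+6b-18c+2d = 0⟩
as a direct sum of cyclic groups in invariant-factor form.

rank_ℚ(R)=3; free=4−3=1
SNF(R) diag = [2, 6, 6] → torsion [2, 6, 6]

Answer: M ≅ ℤ^1 ⊕ ℤ/2 ⊕ ℤ/6 ⊕ ℤ/6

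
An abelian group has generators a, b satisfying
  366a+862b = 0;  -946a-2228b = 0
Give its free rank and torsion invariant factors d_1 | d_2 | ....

Answer: M ≅ ℤ/2 ⊕ ℤ/2

Derivation:
rank_ℚ(R)=2; free=2−2=0
SNF(R) diag = [2, 2] → torsion [2, 2]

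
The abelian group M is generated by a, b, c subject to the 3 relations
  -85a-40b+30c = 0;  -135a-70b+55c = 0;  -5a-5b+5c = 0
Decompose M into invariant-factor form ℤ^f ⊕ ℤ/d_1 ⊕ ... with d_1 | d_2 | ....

rank_ℚ(R)=3; free=3−3=0
SNF(R) diag = [5, 5, 5] → torsion [5, 5, 5]

Answer: M ≅ ℤ/5 ⊕ ℤ/5 ⊕ ℤ/5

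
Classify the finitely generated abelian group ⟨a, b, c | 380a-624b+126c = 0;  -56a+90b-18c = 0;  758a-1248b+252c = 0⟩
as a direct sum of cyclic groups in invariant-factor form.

Answer: M ≅ ℤ/2 ⊕ ℤ/6 ⊕ ℤ/18

Derivation:
rank_ℚ(R)=3; free=3−3=0
SNF(R) diag = [2, 6, 18] → torsion [2, 6, 18]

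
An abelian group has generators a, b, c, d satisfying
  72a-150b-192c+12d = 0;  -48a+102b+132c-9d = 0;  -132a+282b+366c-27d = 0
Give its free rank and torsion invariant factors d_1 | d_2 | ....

rank_ℚ(R)=3; free=4−3=1
SNF(R) diag = [3, 6, 6] → torsion [3, 6, 6]

Answer: M ≅ ℤ^1 ⊕ ℤ/3 ⊕ ℤ/6 ⊕ ℤ/6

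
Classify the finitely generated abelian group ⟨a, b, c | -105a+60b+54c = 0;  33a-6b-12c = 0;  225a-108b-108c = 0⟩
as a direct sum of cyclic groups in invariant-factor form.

Answer: M ≅ ℤ/3 ⊕ ℤ/6 ⊕ ℤ/18

Derivation:
rank_ℚ(R)=3; free=3−3=0
SNF(R) diag = [3, 6, 18] → torsion [3, 6, 18]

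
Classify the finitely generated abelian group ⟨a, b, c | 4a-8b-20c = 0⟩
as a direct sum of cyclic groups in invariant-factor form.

Answer: M ≅ ℤ^2 ⊕ ℤ/4

Derivation:
rank_ℚ(R)=1; free=3−1=2
SNF(R) diag = [4] → torsion [4]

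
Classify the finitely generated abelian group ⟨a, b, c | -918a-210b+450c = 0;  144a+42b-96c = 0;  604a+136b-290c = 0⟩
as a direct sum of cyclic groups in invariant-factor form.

Answer: M ≅ ℤ/2 ⊕ ℤ/6 ⊕ ℤ/6

Derivation:
rank_ℚ(R)=3; free=3−3=0
SNF(R) diag = [2, 6, 6] → torsion [2, 6, 6]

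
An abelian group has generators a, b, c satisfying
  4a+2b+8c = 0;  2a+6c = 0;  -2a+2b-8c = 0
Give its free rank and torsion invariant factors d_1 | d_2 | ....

rank_ℚ(R)=3; free=3−3=0
SNF(R) diag = [2, 2, 2] → torsion [2, 2, 2]

Answer: M ≅ ℤ/2 ⊕ ℤ/2 ⊕ ℤ/2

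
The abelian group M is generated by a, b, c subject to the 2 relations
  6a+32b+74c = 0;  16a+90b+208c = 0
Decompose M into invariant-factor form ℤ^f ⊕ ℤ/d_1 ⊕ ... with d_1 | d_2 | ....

Answer: M ≅ ℤ^1 ⊕ ℤ/2 ⊕ ℤ/2

Derivation:
rank_ℚ(R)=2; free=3−2=1
SNF(R) diag = [2, 2] → torsion [2, 2]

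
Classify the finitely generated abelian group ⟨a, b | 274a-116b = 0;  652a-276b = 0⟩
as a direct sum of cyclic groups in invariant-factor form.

rank_ℚ(R)=2; free=2−2=0
SNF(R) diag = [2, 4] → torsion [2, 4]

Answer: M ≅ ℤ/2 ⊕ ℤ/4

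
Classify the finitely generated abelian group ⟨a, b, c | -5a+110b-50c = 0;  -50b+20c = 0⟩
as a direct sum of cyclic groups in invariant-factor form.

rank_ℚ(R)=2; free=3−2=1
SNF(R) diag = [5, 10] → torsion [5, 10]

Answer: M ≅ ℤ^1 ⊕ ℤ/5 ⊕ ℤ/10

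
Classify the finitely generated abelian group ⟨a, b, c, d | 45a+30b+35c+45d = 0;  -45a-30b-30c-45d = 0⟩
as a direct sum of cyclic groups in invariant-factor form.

rank_ℚ(R)=2; free=4−2=2
SNF(R) diag = [5, 15] → torsion [5, 15]

Answer: M ≅ ℤ^2 ⊕ ℤ/5 ⊕ ℤ/15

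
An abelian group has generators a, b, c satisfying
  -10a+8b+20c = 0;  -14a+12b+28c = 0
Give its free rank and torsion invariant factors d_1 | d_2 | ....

Answer: M ≅ ℤ^1 ⊕ ℤ/2 ⊕ ℤ/4

Derivation:
rank_ℚ(R)=2; free=3−2=1
SNF(R) diag = [2, 4] → torsion [2, 4]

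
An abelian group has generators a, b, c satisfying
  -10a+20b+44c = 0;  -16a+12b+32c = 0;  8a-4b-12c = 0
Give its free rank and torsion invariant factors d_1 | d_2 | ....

rank_ℚ(R)=3; free=3−3=0
SNF(R) diag = [2, 4, 4] → torsion [2, 4, 4]

Answer: M ≅ ℤ/2 ⊕ ℤ/4 ⊕ ℤ/4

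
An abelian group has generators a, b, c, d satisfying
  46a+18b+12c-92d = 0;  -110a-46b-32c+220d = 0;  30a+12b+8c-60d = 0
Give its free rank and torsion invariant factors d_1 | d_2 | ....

rank_ℚ(R)=3; free=4−3=1
SNF(R) diag = [2, 2, 4] → torsion [2, 2, 4]

Answer: M ≅ ℤ^1 ⊕ ℤ/2 ⊕ ℤ/2 ⊕ ℤ/4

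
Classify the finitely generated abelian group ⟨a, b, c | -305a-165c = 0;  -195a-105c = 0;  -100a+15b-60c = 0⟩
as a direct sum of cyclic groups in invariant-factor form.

rank_ℚ(R)=3; free=3−3=0
SNF(R) diag = [5, 15, 30] → torsion [5, 15, 30]

Answer: M ≅ ℤ/5 ⊕ ℤ/15 ⊕ ℤ/30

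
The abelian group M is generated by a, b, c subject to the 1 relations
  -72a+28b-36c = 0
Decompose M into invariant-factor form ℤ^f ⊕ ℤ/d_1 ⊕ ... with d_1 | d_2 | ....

rank_ℚ(R)=1; free=3−1=2
SNF(R) diag = [4] → torsion [4]

Answer: M ≅ ℤ^2 ⊕ ℤ/4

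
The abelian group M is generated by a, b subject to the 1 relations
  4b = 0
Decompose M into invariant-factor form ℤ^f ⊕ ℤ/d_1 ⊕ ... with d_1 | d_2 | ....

Answer: M ≅ ℤ^1 ⊕ ℤ/4

Derivation:
rank_ℚ(R)=1; free=2−1=1
SNF(R) diag = [4] → torsion [4]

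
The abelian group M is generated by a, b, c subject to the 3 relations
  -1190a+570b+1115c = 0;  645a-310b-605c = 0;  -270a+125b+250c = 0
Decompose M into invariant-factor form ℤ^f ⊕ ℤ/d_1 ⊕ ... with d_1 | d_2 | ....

rank_ℚ(R)=3; free=3−3=0
SNF(R) diag = [5, 5, 15] → torsion [5, 5, 15]

Answer: M ≅ ℤ/5 ⊕ ℤ/5 ⊕ ℤ/15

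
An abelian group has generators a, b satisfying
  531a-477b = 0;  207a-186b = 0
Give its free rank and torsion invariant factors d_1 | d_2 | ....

Answer: M ≅ ℤ/3 ⊕ ℤ/9

Derivation:
rank_ℚ(R)=2; free=2−2=0
SNF(R) diag = [3, 9] → torsion [3, 9]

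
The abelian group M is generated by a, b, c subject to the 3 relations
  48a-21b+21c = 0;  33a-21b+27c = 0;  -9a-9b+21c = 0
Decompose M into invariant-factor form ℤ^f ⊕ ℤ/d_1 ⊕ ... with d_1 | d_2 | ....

Answer: M ≅ ℤ/3 ⊕ ℤ/3 ⊕ ℤ/6

Derivation:
rank_ℚ(R)=3; free=3−3=0
SNF(R) diag = [3, 3, 6] → torsion [3, 3, 6]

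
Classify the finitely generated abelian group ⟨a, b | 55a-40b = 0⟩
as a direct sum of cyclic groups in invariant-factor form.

rank_ℚ(R)=1; free=2−1=1
SNF(R) diag = [5] → torsion [5]

Answer: M ≅ ℤ^1 ⊕ ℤ/5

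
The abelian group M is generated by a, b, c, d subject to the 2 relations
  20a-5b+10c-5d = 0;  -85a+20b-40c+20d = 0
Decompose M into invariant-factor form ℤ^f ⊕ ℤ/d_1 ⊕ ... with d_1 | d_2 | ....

Answer: M ≅ ℤ^2 ⊕ ℤ/5 ⊕ ℤ/5

Derivation:
rank_ℚ(R)=2; free=4−2=2
SNF(R) diag = [5, 5] → torsion [5, 5]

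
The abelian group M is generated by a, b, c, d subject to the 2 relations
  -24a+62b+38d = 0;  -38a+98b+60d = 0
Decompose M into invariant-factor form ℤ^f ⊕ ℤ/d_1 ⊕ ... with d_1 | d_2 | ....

Answer: M ≅ ℤ^2 ⊕ ℤ/2 ⊕ ℤ/2

Derivation:
rank_ℚ(R)=2; free=4−2=2
SNF(R) diag = [2, 2] → torsion [2, 2]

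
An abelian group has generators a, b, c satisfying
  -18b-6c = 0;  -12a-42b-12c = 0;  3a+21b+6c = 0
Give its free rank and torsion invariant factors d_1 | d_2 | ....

Answer: M ≅ ℤ/3 ⊕ ℤ/6 ⊕ ℤ/6

Derivation:
rank_ℚ(R)=3; free=3−3=0
SNF(R) diag = [3, 6, 6] → torsion [3, 6, 6]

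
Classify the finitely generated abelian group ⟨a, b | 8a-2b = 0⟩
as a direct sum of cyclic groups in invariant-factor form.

Answer: M ≅ ℤ^1 ⊕ ℤ/2

Derivation:
rank_ℚ(R)=1; free=2−1=1
SNF(R) diag = [2] → torsion [2]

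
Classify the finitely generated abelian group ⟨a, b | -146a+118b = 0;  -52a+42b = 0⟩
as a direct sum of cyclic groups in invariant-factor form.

rank_ℚ(R)=2; free=2−2=0
SNF(R) diag = [2, 2] → torsion [2, 2]

Answer: M ≅ ℤ/2 ⊕ ℤ/2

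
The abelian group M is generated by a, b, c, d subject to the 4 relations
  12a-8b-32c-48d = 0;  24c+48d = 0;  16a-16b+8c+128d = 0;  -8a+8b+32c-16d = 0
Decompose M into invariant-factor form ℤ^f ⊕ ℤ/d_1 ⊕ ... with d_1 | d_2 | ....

rank_ℚ(R)=4; free=4−4=0
SNF(R) diag = [4, 8, 24, 48] → torsion [4, 8, 24, 48]

Answer: M ≅ ℤ/4 ⊕ ℤ/8 ⊕ ℤ/24 ⊕ ℤ/48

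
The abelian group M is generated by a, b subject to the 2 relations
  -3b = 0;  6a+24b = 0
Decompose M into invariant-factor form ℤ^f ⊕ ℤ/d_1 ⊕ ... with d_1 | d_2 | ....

Answer: M ≅ ℤ/3 ⊕ ℤ/6

Derivation:
rank_ℚ(R)=2; free=2−2=0
SNF(R) diag = [3, 6] → torsion [3, 6]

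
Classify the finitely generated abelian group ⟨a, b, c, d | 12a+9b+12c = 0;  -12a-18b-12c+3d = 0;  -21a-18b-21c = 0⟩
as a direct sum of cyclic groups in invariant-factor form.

rank_ℚ(R)=3; free=4−3=1
SNF(R) diag = [3, 3, 9] → torsion [3, 3, 9]

Answer: M ≅ ℤ^1 ⊕ ℤ/3 ⊕ ℤ/3 ⊕ ℤ/9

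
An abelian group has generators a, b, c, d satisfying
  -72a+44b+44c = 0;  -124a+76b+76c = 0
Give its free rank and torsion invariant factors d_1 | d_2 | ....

rank_ℚ(R)=2; free=4−2=2
SNF(R) diag = [4, 4] → torsion [4, 4]

Answer: M ≅ ℤ^2 ⊕ ℤ/4 ⊕ ℤ/4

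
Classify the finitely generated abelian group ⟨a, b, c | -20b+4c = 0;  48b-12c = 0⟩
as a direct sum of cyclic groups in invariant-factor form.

Answer: M ≅ ℤ^1 ⊕ ℤ/4 ⊕ ℤ/12

Derivation:
rank_ℚ(R)=2; free=3−2=1
SNF(R) diag = [4, 12] → torsion [4, 12]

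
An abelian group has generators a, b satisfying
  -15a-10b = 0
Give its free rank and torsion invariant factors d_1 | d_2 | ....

rank_ℚ(R)=1; free=2−1=1
SNF(R) diag = [5] → torsion [5]

Answer: M ≅ ℤ^1 ⊕ ℤ/5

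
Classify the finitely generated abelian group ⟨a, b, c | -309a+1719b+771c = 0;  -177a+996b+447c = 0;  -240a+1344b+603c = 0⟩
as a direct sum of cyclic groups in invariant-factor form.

rank_ℚ(R)=3; free=3−3=0
SNF(R) diag = [3, 3, 9] → torsion [3, 3, 9]

Answer: M ≅ ℤ/3 ⊕ ℤ/3 ⊕ ℤ/9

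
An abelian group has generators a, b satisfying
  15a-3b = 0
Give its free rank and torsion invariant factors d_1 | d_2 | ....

rank_ℚ(R)=1; free=2−1=1
SNF(R) diag = [3] → torsion [3]

Answer: M ≅ ℤ^1 ⊕ ℤ/3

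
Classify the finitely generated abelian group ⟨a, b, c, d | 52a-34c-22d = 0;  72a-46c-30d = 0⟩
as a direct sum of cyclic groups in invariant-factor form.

rank_ℚ(R)=2; free=4−2=2
SNF(R) diag = [2, 4] → torsion [2, 4]

Answer: M ≅ ℤ^2 ⊕ ℤ/2 ⊕ ℤ/4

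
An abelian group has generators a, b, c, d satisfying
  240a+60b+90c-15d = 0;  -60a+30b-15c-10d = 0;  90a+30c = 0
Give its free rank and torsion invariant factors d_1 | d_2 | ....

rank_ℚ(R)=3; free=4−3=1
SNF(R) diag = [5, 15, 30] → torsion [5, 15, 30]

Answer: M ≅ ℤ^1 ⊕ ℤ/5 ⊕ ℤ/15 ⊕ ℤ/30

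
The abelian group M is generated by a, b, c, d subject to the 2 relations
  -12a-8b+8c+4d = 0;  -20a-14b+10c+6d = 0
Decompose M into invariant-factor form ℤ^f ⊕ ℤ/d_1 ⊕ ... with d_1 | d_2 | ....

Answer: M ≅ ℤ^2 ⊕ ℤ/2 ⊕ ℤ/4

Derivation:
rank_ℚ(R)=2; free=4−2=2
SNF(R) diag = [2, 4] → torsion [2, 4]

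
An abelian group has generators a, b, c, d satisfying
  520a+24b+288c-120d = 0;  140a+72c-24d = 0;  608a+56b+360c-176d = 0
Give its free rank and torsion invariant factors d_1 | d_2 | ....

rank_ℚ(R)=3; free=4−3=1
SNF(R) diag = [4, 8, 24] → torsion [4, 8, 24]

Answer: M ≅ ℤ^1 ⊕ ℤ/4 ⊕ ℤ/8 ⊕ ℤ/24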